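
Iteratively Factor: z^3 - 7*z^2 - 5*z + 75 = (z + 3)*(z^2 - 10*z + 25) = (z - 5)*(z + 3)*(z - 5)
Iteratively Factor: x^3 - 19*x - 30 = (x - 5)*(x^2 + 5*x + 6) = (x - 5)*(x + 3)*(x + 2)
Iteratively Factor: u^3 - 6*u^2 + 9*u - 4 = (u - 1)*(u^2 - 5*u + 4) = (u - 4)*(u - 1)*(u - 1)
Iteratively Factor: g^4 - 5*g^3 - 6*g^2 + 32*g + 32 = (g + 1)*(g^3 - 6*g^2 + 32) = (g - 4)*(g + 1)*(g^2 - 2*g - 8) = (g - 4)*(g + 1)*(g + 2)*(g - 4)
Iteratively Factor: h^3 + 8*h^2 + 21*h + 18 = (h + 3)*(h^2 + 5*h + 6) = (h + 2)*(h + 3)*(h + 3)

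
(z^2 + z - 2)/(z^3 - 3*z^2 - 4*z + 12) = (z - 1)/(z^2 - 5*z + 6)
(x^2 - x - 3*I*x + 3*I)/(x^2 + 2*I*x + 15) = (x - 1)/(x + 5*I)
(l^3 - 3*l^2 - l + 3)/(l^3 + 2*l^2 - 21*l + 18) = (l + 1)/(l + 6)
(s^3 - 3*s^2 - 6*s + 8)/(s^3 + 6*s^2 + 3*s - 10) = (s - 4)/(s + 5)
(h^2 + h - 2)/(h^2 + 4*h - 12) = (h^2 + h - 2)/(h^2 + 4*h - 12)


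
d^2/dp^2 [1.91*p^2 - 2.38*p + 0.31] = 3.82000000000000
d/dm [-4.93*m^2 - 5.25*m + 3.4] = -9.86*m - 5.25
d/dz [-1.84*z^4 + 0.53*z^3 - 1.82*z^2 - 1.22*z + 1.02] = -7.36*z^3 + 1.59*z^2 - 3.64*z - 1.22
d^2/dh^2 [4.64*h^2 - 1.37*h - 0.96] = 9.28000000000000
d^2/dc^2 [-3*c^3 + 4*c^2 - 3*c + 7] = 8 - 18*c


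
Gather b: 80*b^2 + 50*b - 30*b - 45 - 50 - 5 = 80*b^2 + 20*b - 100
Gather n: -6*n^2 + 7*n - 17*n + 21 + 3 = -6*n^2 - 10*n + 24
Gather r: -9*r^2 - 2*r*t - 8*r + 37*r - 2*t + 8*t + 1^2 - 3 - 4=-9*r^2 + r*(29 - 2*t) + 6*t - 6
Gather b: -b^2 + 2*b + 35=-b^2 + 2*b + 35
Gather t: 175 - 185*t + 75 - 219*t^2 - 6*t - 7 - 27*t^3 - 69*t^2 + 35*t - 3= -27*t^3 - 288*t^2 - 156*t + 240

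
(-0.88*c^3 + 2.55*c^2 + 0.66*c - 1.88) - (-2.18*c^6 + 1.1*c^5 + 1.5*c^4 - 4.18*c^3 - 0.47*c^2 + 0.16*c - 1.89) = 2.18*c^6 - 1.1*c^5 - 1.5*c^4 + 3.3*c^3 + 3.02*c^2 + 0.5*c + 0.01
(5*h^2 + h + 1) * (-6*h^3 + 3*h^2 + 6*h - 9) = -30*h^5 + 9*h^4 + 27*h^3 - 36*h^2 - 3*h - 9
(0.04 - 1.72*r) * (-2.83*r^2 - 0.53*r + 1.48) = 4.8676*r^3 + 0.7984*r^2 - 2.5668*r + 0.0592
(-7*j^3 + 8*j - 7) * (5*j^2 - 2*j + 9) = -35*j^5 + 14*j^4 - 23*j^3 - 51*j^2 + 86*j - 63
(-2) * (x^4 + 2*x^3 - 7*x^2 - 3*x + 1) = -2*x^4 - 4*x^3 + 14*x^2 + 6*x - 2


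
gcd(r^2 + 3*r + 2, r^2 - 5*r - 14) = r + 2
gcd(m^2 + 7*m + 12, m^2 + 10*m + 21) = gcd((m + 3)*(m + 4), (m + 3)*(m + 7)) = m + 3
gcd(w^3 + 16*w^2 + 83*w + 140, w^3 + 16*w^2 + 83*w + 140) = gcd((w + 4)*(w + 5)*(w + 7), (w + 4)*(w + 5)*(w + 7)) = w^3 + 16*w^2 + 83*w + 140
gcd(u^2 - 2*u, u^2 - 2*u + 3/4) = 1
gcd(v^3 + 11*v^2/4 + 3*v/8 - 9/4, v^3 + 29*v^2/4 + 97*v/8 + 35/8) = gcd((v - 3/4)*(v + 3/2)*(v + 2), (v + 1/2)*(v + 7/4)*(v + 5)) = 1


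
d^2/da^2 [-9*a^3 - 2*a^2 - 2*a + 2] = -54*a - 4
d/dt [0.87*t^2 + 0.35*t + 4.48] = 1.74*t + 0.35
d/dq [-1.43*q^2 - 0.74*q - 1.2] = -2.86*q - 0.74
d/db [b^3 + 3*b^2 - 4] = 3*b*(b + 2)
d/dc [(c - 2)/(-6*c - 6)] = -1/(2*(c + 1)^2)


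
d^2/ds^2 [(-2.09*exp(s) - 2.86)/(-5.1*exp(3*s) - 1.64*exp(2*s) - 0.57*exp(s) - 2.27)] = (217.4436*exp(6*s) + 721.93968*exp(5*s) + 244.450184*exp(4*s) - 269.103758*exp(3*s) - 336.655308*exp(2*s) - 44.363869*exp(s) + 7.069007)*exp(s)/(132.651*exp(9*s) + 127.9692*exp(8*s) + 85.62798*exp(7*s) + 210.143924*exp(6*s) + 123.487866*exp(5*s) + 59.508024*exp(4*s) + 91.756539*exp(3*s) + 27.564837*exp(2*s) + 8.811459*exp(s) + 11.697083)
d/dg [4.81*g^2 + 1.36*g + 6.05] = 9.62*g + 1.36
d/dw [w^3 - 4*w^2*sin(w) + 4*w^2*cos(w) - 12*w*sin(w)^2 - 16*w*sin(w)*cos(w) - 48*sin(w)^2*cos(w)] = -4*sqrt(2)*w^2*sin(w + pi/4) + 3*w^2 - 12*w*sin(2*w) - 16*w*cos(2*w) + 8*sqrt(2)*w*cos(w + pi/4) + 12*sin(w) - 8*sin(2*w) - 36*sin(3*w) + 6*cos(2*w) - 6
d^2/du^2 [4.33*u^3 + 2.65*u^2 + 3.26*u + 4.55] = 25.98*u + 5.3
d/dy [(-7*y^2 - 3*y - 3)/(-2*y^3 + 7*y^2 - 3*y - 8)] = (-14*y^4 - 12*y^3 + 24*y^2 + 154*y + 15)/(4*y^6 - 28*y^5 + 61*y^4 - 10*y^3 - 103*y^2 + 48*y + 64)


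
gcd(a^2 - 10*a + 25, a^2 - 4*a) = 1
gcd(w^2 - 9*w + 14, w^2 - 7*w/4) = 1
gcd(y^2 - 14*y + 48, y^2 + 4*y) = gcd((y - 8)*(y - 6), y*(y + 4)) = 1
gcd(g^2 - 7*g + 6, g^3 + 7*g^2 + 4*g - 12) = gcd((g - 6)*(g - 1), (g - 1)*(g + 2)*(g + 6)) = g - 1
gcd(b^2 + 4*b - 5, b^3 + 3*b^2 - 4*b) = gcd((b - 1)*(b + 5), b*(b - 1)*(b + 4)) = b - 1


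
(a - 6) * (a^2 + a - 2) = a^3 - 5*a^2 - 8*a + 12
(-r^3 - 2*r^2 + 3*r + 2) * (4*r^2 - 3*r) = -4*r^5 - 5*r^4 + 18*r^3 - r^2 - 6*r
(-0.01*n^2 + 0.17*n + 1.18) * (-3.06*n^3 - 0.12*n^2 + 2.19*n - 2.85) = 0.0306*n^5 - 0.519*n^4 - 3.6531*n^3 + 0.2592*n^2 + 2.0997*n - 3.363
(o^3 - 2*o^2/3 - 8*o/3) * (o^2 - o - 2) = o^5 - 5*o^4/3 - 4*o^3 + 4*o^2 + 16*o/3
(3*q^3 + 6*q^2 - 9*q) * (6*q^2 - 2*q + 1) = 18*q^5 + 30*q^4 - 63*q^3 + 24*q^2 - 9*q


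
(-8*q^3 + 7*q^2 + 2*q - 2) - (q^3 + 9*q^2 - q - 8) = -9*q^3 - 2*q^2 + 3*q + 6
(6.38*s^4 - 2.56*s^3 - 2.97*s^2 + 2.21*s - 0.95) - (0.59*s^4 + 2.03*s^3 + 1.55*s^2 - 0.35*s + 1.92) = 5.79*s^4 - 4.59*s^3 - 4.52*s^2 + 2.56*s - 2.87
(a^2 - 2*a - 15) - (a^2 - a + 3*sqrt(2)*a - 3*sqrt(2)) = -3*sqrt(2)*a - a - 15 + 3*sqrt(2)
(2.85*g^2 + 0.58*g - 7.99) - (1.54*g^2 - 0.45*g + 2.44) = 1.31*g^2 + 1.03*g - 10.43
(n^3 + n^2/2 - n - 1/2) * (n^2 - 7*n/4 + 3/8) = n^5 - 5*n^4/4 - 3*n^3/2 + 23*n^2/16 + n/2 - 3/16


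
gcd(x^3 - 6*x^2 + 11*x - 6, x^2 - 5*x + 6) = x^2 - 5*x + 6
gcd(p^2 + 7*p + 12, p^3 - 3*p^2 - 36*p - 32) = p + 4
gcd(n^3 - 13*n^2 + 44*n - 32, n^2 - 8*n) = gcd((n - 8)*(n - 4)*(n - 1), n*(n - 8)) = n - 8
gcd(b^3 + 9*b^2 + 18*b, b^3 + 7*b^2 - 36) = b^2 + 9*b + 18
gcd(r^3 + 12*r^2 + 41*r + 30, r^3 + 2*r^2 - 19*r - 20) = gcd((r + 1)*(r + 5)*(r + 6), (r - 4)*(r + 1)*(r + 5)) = r^2 + 6*r + 5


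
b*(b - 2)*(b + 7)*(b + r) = b^4 + b^3*r + 5*b^3 + 5*b^2*r - 14*b^2 - 14*b*r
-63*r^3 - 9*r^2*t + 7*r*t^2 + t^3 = (-3*r + t)*(3*r + t)*(7*r + t)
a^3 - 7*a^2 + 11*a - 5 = (a - 5)*(a - 1)^2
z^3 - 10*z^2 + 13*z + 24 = (z - 8)*(z - 3)*(z + 1)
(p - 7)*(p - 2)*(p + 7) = p^3 - 2*p^2 - 49*p + 98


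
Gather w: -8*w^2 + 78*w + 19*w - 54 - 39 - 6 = -8*w^2 + 97*w - 99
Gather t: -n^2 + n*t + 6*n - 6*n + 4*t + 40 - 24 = -n^2 + t*(n + 4) + 16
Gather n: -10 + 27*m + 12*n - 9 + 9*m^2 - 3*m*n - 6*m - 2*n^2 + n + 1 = 9*m^2 + 21*m - 2*n^2 + n*(13 - 3*m) - 18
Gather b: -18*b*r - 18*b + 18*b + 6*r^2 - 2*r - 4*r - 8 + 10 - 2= -18*b*r + 6*r^2 - 6*r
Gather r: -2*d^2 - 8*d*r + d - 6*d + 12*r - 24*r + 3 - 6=-2*d^2 - 5*d + r*(-8*d - 12) - 3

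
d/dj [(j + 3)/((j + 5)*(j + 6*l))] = (-(j + 3)*(j + 5) - (j + 3)*(j + 6*l) + (j + 5)*(j + 6*l))/((j + 5)^2*(j + 6*l)^2)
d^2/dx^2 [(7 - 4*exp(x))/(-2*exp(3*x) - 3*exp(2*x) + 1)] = (64*exp(4*x) - 308*exp(3*x) + 126*exp(2*x) - 92*exp(x) + 4)*exp(x)/(8*exp(7*x) + 20*exp(6*x) + 6*exp(5*x) - 17*exp(4*x) - 8*exp(3*x) + 6*exp(2*x) + 2*exp(x) - 1)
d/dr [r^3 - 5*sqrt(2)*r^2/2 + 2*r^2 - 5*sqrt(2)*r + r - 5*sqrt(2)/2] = 3*r^2 - 5*sqrt(2)*r + 4*r - 5*sqrt(2) + 1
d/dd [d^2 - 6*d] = 2*d - 6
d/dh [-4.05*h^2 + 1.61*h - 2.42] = 1.61 - 8.1*h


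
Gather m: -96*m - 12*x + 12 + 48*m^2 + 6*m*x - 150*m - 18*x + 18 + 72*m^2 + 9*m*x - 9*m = 120*m^2 + m*(15*x - 255) - 30*x + 30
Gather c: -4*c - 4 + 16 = 12 - 4*c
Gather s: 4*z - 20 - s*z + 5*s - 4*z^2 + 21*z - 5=s*(5 - z) - 4*z^2 + 25*z - 25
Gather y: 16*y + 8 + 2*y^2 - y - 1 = 2*y^2 + 15*y + 7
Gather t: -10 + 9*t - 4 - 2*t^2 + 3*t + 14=-2*t^2 + 12*t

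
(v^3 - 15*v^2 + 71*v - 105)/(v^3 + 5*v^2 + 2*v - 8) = (v^3 - 15*v^2 + 71*v - 105)/(v^3 + 5*v^2 + 2*v - 8)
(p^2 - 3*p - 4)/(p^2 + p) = (p - 4)/p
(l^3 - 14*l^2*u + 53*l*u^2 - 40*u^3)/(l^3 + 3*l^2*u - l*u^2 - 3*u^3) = (l^2 - 13*l*u + 40*u^2)/(l^2 + 4*l*u + 3*u^2)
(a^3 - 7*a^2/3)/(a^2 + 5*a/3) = a*(3*a - 7)/(3*a + 5)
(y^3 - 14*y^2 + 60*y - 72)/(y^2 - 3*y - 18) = (y^2 - 8*y + 12)/(y + 3)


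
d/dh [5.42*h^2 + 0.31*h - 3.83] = 10.84*h + 0.31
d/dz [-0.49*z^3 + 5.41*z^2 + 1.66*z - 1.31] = -1.47*z^2 + 10.82*z + 1.66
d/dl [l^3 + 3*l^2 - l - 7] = 3*l^2 + 6*l - 1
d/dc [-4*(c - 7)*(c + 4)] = 12 - 8*c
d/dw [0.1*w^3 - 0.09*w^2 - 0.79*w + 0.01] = 0.3*w^2 - 0.18*w - 0.79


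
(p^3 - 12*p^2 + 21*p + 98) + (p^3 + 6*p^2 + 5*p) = 2*p^3 - 6*p^2 + 26*p + 98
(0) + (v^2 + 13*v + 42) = v^2 + 13*v + 42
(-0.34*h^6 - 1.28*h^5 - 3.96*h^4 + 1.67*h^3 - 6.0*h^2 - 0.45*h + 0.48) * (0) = 0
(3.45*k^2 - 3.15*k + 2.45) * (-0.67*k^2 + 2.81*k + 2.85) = -2.3115*k^4 + 11.805*k^3 - 0.660499999999999*k^2 - 2.093*k + 6.9825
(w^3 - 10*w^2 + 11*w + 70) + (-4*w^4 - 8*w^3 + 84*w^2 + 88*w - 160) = -4*w^4 - 7*w^3 + 74*w^2 + 99*w - 90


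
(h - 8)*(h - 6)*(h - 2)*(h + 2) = h^4 - 14*h^3 + 44*h^2 + 56*h - 192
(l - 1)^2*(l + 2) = l^3 - 3*l + 2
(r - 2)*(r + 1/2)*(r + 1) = r^3 - r^2/2 - 5*r/2 - 1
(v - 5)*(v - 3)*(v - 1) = v^3 - 9*v^2 + 23*v - 15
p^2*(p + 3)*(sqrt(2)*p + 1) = sqrt(2)*p^4 + p^3 + 3*sqrt(2)*p^3 + 3*p^2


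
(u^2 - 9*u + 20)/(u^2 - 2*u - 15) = (u - 4)/(u + 3)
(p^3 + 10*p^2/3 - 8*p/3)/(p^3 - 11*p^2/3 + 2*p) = (p + 4)/(p - 3)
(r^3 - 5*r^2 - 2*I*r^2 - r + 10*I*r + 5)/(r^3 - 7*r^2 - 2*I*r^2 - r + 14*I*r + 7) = (r - 5)/(r - 7)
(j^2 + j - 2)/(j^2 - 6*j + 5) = (j + 2)/(j - 5)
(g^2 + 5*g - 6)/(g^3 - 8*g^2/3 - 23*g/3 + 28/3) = 3*(g + 6)/(3*g^2 - 5*g - 28)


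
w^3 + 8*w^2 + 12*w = w*(w + 2)*(w + 6)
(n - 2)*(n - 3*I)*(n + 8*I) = n^3 - 2*n^2 + 5*I*n^2 + 24*n - 10*I*n - 48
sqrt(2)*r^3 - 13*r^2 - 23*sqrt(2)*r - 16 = (r - 8*sqrt(2))*(r + sqrt(2))*(sqrt(2)*r + 1)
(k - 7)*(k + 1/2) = k^2 - 13*k/2 - 7/2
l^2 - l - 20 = (l - 5)*(l + 4)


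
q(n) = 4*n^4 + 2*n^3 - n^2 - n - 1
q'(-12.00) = -26761.00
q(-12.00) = 79355.00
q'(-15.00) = -52621.00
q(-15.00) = 195539.00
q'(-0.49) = -0.46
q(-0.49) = -0.75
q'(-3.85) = -817.43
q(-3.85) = 752.72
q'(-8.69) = -10030.28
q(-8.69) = 21430.43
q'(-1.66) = -54.34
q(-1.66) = 19.13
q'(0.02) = -1.04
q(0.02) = -1.02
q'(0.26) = -0.83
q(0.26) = -1.27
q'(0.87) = 12.34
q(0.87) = 0.98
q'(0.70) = 6.03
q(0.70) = -0.54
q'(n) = 16*n^3 + 6*n^2 - 2*n - 1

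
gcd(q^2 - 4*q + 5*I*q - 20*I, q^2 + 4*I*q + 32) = 1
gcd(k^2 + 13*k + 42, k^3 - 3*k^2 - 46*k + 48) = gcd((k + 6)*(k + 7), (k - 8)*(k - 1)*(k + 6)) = k + 6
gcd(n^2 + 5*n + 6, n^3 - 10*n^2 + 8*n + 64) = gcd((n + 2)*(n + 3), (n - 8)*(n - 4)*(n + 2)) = n + 2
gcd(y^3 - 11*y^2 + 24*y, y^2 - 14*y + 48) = y - 8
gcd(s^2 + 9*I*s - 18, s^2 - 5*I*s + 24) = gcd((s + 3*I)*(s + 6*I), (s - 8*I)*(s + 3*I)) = s + 3*I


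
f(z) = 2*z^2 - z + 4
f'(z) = 4*z - 1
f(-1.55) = 10.36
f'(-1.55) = -7.20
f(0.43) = 3.94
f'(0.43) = 0.72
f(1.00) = 5.00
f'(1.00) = 3.00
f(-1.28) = 8.56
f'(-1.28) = -6.12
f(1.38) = 6.43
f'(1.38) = 4.52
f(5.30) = 54.88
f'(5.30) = 20.20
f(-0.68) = 5.60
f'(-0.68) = -3.72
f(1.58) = 7.41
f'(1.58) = 5.32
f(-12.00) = 304.00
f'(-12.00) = -49.00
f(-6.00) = 82.00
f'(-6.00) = -25.00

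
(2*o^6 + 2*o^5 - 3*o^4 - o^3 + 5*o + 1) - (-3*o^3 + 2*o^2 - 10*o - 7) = 2*o^6 + 2*o^5 - 3*o^4 + 2*o^3 - 2*o^2 + 15*o + 8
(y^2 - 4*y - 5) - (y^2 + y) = -5*y - 5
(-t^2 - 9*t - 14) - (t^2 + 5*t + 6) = -2*t^2 - 14*t - 20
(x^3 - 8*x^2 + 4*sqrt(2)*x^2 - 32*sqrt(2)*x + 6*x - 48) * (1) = x^3 - 8*x^2 + 4*sqrt(2)*x^2 - 32*sqrt(2)*x + 6*x - 48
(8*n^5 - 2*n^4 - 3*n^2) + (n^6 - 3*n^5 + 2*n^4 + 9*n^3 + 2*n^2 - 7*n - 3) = n^6 + 5*n^5 + 9*n^3 - n^2 - 7*n - 3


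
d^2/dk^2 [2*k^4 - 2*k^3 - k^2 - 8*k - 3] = 24*k^2 - 12*k - 2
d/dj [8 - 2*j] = -2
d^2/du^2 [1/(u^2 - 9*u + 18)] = 2*(-u^2 + 9*u + (2*u - 9)^2 - 18)/(u^2 - 9*u + 18)^3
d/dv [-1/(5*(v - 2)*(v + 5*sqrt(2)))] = (2*v - 2 + 5*sqrt(2))/(5*(v - 2)^2*(v + 5*sqrt(2))^2)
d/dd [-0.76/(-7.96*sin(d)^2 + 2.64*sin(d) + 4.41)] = (2.0064 - 12.0992*sin(d))*cos(d)/(-7.96*sin(d)^2 + 2.64*sin(d) + 4.41)^2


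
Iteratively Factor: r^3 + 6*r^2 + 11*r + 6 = (r + 3)*(r^2 + 3*r + 2) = (r + 2)*(r + 3)*(r + 1)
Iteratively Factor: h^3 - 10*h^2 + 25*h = (h)*(h^2 - 10*h + 25) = h*(h - 5)*(h - 5)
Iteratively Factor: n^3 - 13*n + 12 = (n + 4)*(n^2 - 4*n + 3) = (n - 1)*(n + 4)*(n - 3)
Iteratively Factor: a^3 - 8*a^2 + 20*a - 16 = (a - 2)*(a^2 - 6*a + 8) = (a - 4)*(a - 2)*(a - 2)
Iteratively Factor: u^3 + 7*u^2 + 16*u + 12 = (u + 2)*(u^2 + 5*u + 6) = (u + 2)^2*(u + 3)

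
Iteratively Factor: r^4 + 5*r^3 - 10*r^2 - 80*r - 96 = (r + 2)*(r^3 + 3*r^2 - 16*r - 48) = (r + 2)*(r + 3)*(r^2 - 16) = (r - 4)*(r + 2)*(r + 3)*(r + 4)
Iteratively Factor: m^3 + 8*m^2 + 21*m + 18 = (m + 2)*(m^2 + 6*m + 9) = (m + 2)*(m + 3)*(m + 3)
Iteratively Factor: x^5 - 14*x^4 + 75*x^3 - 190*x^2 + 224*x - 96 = (x - 4)*(x^4 - 10*x^3 + 35*x^2 - 50*x + 24) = (x - 4)*(x - 2)*(x^3 - 8*x^2 + 19*x - 12) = (x - 4)*(x - 3)*(x - 2)*(x^2 - 5*x + 4) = (x - 4)^2*(x - 3)*(x - 2)*(x - 1)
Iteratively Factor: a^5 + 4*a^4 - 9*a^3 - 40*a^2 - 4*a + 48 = (a + 2)*(a^4 + 2*a^3 - 13*a^2 - 14*a + 24) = (a + 2)^2*(a^3 - 13*a + 12) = (a - 3)*(a + 2)^2*(a^2 + 3*a - 4) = (a - 3)*(a - 1)*(a + 2)^2*(a + 4)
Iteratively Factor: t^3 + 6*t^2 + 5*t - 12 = (t - 1)*(t^2 + 7*t + 12) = (t - 1)*(t + 4)*(t + 3)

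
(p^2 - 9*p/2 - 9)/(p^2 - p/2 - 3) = (p - 6)/(p - 2)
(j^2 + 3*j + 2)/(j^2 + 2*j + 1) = (j + 2)/(j + 1)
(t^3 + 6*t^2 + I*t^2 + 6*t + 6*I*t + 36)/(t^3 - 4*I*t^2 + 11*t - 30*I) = (t + 6)/(t - 5*I)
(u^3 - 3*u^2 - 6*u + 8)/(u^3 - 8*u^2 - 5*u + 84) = (u^2 + u - 2)/(u^2 - 4*u - 21)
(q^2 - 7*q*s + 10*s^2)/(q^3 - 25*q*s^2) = (q - 2*s)/(q*(q + 5*s))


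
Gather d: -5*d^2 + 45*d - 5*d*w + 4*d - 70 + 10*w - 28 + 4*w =-5*d^2 + d*(49 - 5*w) + 14*w - 98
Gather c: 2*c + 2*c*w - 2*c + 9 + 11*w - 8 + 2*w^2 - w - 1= 2*c*w + 2*w^2 + 10*w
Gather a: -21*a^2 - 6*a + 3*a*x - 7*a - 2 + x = -21*a^2 + a*(3*x - 13) + x - 2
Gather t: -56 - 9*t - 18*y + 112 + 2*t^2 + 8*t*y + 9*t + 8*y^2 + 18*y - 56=2*t^2 + 8*t*y + 8*y^2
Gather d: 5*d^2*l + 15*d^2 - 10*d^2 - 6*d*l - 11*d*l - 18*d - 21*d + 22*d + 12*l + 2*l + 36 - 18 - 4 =d^2*(5*l + 5) + d*(-17*l - 17) + 14*l + 14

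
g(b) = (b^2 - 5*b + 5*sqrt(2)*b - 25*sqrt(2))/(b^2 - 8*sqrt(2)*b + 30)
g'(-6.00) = -0.09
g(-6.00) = -0.09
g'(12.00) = -0.48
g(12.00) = 3.49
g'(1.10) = -0.60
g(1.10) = -1.70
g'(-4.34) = -0.12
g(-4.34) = -0.26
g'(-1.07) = -0.26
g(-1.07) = -0.84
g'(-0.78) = -0.29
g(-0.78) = -0.92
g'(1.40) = -0.70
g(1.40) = -1.89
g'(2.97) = -2.49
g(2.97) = -3.91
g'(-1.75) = -0.22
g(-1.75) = -0.68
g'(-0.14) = -0.36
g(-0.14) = -1.13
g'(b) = (-2*b + 8*sqrt(2))*(b^2 - 5*b + 5*sqrt(2)*b - 25*sqrt(2))/(b^2 - 8*sqrt(2)*b + 30)^2 + (2*b - 5 + 5*sqrt(2))/(b^2 - 8*sqrt(2)*b + 30) = (-13*sqrt(2)*b^2 + 5*b^2 + 60*b + 50*sqrt(2)*b - 550 + 150*sqrt(2))/(b^4 - 16*sqrt(2)*b^3 + 188*b^2 - 480*sqrt(2)*b + 900)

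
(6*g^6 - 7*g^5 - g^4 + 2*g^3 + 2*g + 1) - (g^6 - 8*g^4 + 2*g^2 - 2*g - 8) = 5*g^6 - 7*g^5 + 7*g^4 + 2*g^3 - 2*g^2 + 4*g + 9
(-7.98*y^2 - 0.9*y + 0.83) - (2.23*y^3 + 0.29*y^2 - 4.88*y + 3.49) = -2.23*y^3 - 8.27*y^2 + 3.98*y - 2.66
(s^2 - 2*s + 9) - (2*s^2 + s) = -s^2 - 3*s + 9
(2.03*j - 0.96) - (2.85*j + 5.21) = -0.82*j - 6.17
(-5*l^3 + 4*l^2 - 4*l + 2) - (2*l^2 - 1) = -5*l^3 + 2*l^2 - 4*l + 3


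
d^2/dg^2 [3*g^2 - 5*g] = 6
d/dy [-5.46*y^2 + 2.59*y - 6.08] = 2.59 - 10.92*y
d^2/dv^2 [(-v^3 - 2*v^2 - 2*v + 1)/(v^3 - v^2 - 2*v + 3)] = 2*(-3*v^6 - 12*v^5 + 18*v^4 + 25*v^3 + 33*v^2 - 48*v - 23)/(v^9 - 3*v^8 - 3*v^7 + 20*v^6 - 12*v^5 - 39*v^4 + 55*v^3 + 9*v^2 - 54*v + 27)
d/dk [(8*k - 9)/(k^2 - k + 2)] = (8*k^2 - 8*k - (2*k - 1)*(8*k - 9) + 16)/(k^2 - k + 2)^2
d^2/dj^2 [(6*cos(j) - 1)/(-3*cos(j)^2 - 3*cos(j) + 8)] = 6*(162*(1 - cos(2*j))^2*cos(j) - 30*(1 - cos(2*j))^2 + 93*cos(j) - 58*cos(2*j) + 387*cos(3*j) - 36*cos(5*j) - 234)/(6*cos(j) + 3*cos(2*j) - 13)^3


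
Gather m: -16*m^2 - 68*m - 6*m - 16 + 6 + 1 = -16*m^2 - 74*m - 9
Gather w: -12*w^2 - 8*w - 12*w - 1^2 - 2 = -12*w^2 - 20*w - 3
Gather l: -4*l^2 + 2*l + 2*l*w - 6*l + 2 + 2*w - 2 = -4*l^2 + l*(2*w - 4) + 2*w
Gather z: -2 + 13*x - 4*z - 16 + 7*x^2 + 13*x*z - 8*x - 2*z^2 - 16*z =7*x^2 + 5*x - 2*z^2 + z*(13*x - 20) - 18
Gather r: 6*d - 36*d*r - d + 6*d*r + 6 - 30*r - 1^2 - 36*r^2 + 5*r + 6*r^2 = 5*d - 30*r^2 + r*(-30*d - 25) + 5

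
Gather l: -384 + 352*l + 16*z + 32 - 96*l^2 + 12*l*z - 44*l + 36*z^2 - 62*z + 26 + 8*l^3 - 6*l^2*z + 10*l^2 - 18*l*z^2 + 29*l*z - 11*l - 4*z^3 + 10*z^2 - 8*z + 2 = 8*l^3 + l^2*(-6*z - 86) + l*(-18*z^2 + 41*z + 297) - 4*z^3 + 46*z^2 - 54*z - 324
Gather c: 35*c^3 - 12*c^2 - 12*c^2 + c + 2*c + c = 35*c^3 - 24*c^2 + 4*c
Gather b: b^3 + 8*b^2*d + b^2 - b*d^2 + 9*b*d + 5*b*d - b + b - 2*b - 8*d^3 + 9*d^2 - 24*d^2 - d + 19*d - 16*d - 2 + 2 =b^3 + b^2*(8*d + 1) + b*(-d^2 + 14*d - 2) - 8*d^3 - 15*d^2 + 2*d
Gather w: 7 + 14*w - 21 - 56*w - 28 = -42*w - 42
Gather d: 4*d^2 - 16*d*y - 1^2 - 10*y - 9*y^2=4*d^2 - 16*d*y - 9*y^2 - 10*y - 1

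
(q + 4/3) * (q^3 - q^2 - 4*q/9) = q^4 + q^3/3 - 16*q^2/9 - 16*q/27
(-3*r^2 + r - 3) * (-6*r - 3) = 18*r^3 + 3*r^2 + 15*r + 9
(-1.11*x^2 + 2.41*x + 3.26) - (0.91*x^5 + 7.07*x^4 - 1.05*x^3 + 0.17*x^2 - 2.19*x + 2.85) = -0.91*x^5 - 7.07*x^4 + 1.05*x^3 - 1.28*x^2 + 4.6*x + 0.41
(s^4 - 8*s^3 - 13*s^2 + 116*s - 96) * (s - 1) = s^5 - 9*s^4 - 5*s^3 + 129*s^2 - 212*s + 96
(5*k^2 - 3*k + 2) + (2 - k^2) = 4*k^2 - 3*k + 4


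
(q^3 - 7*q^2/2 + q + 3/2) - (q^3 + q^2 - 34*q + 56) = -9*q^2/2 + 35*q - 109/2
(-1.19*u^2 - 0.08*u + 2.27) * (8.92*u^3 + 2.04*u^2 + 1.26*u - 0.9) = -10.6148*u^5 - 3.1412*u^4 + 18.5858*u^3 + 5.601*u^2 + 2.9322*u - 2.043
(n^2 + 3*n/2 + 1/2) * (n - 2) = n^3 - n^2/2 - 5*n/2 - 1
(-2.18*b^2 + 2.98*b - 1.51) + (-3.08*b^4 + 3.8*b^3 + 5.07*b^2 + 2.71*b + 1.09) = -3.08*b^4 + 3.8*b^3 + 2.89*b^2 + 5.69*b - 0.42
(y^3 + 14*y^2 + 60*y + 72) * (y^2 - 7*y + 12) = y^5 + 7*y^4 - 26*y^3 - 180*y^2 + 216*y + 864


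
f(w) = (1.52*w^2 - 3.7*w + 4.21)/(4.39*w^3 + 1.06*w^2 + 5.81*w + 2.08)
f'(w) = (3.04*w - 3.7)/(4.39*w^3 + 1.06*w^2 + 5.81*w + 2.08) + (-13.17*w^2 - 2.12*w - 5.81)*(1.52*w^2 - 3.7*w + 4.21)/(4.39*w^3 + 1.06*w^2 + 5.81*w + 2.08)^2 = (-6.6728*w^4 + 32.486*w^3 - 42.6925*w^2 - 2.602*w - 32.1561)/(19.2721*w^6 + 9.3068*w^5 + 52.1354*w^4 + 30.5796*w^3 + 38.1657*w^2 + 24.1696*w + 4.3264)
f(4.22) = 0.04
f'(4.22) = -0.00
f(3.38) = 0.04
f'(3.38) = -0.00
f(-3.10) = -0.22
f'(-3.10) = -0.11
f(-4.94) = -0.11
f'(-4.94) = -0.03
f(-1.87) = -0.49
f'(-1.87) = -0.41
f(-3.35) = -0.20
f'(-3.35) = -0.09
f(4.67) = 0.04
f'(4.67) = -0.00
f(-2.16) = -0.39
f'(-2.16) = -0.28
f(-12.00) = -0.04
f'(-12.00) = -0.00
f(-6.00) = -0.09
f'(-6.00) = -0.02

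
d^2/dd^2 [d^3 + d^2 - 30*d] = 6*d + 2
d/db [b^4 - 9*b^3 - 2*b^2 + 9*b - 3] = 4*b^3 - 27*b^2 - 4*b + 9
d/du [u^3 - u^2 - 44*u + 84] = 3*u^2 - 2*u - 44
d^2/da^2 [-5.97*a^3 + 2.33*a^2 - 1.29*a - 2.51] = 4.66 - 35.82*a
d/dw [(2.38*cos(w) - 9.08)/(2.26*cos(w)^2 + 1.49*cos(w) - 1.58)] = (5.3788*cos(w)^2 - 41.0416*cos(w) - 9.7688)*sin(w)/(5.1076*cos(w)^4 + 6.7348*cos(w)^3 - 4.9215*cos(w)^2 - 4.7084*cos(w) + 2.4964)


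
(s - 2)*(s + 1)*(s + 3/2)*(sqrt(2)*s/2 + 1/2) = sqrt(2)*s^4/2 + sqrt(2)*s^3/4 + s^3/2 - 7*sqrt(2)*s^2/4 + s^2/4 - 3*sqrt(2)*s/2 - 7*s/4 - 3/2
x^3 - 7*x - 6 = (x - 3)*(x + 1)*(x + 2)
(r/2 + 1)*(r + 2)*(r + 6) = r^3/2 + 5*r^2 + 14*r + 12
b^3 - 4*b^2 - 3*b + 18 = (b - 3)^2*(b + 2)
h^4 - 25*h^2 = h^2*(h - 5)*(h + 5)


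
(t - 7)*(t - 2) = t^2 - 9*t + 14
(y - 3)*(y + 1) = y^2 - 2*y - 3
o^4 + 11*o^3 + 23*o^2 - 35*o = o*(o - 1)*(o + 5)*(o + 7)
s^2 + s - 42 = (s - 6)*(s + 7)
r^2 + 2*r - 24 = (r - 4)*(r + 6)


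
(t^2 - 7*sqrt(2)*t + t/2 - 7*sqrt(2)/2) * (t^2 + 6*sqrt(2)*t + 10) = t^4 - sqrt(2)*t^3 + t^3/2 - 74*t^2 - sqrt(2)*t^2/2 - 70*sqrt(2)*t - 37*t - 35*sqrt(2)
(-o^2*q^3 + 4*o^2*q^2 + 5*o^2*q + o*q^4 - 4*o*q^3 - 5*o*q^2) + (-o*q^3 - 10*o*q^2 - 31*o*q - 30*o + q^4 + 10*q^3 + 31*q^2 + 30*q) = -o^2*q^3 + 4*o^2*q^2 + 5*o^2*q + o*q^4 - 5*o*q^3 - 15*o*q^2 - 31*o*q - 30*o + q^4 + 10*q^3 + 31*q^2 + 30*q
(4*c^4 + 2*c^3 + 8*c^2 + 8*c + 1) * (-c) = -4*c^5 - 2*c^4 - 8*c^3 - 8*c^2 - c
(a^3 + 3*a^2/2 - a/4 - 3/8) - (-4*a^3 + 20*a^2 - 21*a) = 5*a^3 - 37*a^2/2 + 83*a/4 - 3/8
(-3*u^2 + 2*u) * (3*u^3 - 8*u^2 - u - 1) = -9*u^5 + 30*u^4 - 13*u^3 + u^2 - 2*u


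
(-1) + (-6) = -7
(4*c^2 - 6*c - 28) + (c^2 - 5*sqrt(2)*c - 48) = 5*c^2 - 5*sqrt(2)*c - 6*c - 76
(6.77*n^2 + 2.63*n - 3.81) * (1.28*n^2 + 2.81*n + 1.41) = 8.6656*n^4 + 22.3901*n^3 + 12.0592*n^2 - 6.9978*n - 5.3721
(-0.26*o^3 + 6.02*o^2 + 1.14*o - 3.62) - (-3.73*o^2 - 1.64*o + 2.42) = -0.26*o^3 + 9.75*o^2 + 2.78*o - 6.04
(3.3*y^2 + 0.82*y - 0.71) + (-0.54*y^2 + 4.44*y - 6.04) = 2.76*y^2 + 5.26*y - 6.75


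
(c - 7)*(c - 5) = c^2 - 12*c + 35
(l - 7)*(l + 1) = l^2 - 6*l - 7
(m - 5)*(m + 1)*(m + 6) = m^3 + 2*m^2 - 29*m - 30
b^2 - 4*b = b*(b - 4)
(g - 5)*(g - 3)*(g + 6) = g^3 - 2*g^2 - 33*g + 90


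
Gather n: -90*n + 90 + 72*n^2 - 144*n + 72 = 72*n^2 - 234*n + 162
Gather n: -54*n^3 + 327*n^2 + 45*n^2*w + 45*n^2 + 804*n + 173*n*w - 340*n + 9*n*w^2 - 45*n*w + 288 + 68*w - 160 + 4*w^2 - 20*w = -54*n^3 + n^2*(45*w + 372) + n*(9*w^2 + 128*w + 464) + 4*w^2 + 48*w + 128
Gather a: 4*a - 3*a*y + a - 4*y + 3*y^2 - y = a*(5 - 3*y) + 3*y^2 - 5*y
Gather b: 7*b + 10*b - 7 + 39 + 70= 17*b + 102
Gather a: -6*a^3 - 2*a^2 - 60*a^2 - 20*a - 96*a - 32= -6*a^3 - 62*a^2 - 116*a - 32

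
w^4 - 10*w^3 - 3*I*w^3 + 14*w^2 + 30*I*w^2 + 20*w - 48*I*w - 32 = (w - 8)*(w - 2)*(w - 2*I)*(w - I)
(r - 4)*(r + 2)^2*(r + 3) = r^4 + 3*r^3 - 12*r^2 - 52*r - 48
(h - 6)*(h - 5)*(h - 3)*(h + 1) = h^4 - 13*h^3 + 49*h^2 - 27*h - 90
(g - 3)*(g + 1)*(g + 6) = g^3 + 4*g^2 - 15*g - 18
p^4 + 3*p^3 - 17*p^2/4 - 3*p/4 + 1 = (p - 1)*(p - 1/2)*(p + 1/2)*(p + 4)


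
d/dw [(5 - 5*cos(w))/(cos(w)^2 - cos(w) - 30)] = 5*(sin(w)^2 + 2*cos(w) - 32)*sin(w)/(sin(w)^2 + cos(w) + 29)^2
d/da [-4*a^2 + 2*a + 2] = 2 - 8*a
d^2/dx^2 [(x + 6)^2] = 2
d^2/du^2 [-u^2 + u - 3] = -2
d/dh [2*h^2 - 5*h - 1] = 4*h - 5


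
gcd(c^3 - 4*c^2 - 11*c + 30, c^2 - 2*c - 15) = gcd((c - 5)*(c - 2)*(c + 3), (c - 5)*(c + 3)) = c^2 - 2*c - 15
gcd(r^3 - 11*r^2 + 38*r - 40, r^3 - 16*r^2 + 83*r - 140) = r^2 - 9*r + 20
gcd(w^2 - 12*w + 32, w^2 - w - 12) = w - 4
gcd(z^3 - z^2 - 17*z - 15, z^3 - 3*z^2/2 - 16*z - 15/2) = z^2 - 2*z - 15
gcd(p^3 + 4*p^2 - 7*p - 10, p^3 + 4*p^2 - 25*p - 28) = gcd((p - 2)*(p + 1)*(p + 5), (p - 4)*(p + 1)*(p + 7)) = p + 1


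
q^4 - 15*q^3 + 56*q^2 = q^2*(q - 8)*(q - 7)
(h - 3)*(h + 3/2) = h^2 - 3*h/2 - 9/2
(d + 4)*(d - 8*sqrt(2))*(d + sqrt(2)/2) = d^3 - 15*sqrt(2)*d^2/2 + 4*d^2 - 30*sqrt(2)*d - 8*d - 32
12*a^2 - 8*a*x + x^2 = (-6*a + x)*(-2*a + x)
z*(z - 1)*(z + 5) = z^3 + 4*z^2 - 5*z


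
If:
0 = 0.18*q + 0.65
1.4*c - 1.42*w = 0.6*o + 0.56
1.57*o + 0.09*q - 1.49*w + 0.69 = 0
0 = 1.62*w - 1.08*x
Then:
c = 0.947346072186837*x + 0.300363967242948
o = 0.632696390658174*x - 0.232484076433121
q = -3.61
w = 0.666666666666667*x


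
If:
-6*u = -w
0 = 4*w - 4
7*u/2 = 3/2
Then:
No Solution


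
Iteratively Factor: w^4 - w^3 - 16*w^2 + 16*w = (w - 4)*(w^3 + 3*w^2 - 4*w) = (w - 4)*(w + 4)*(w^2 - w) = w*(w - 4)*(w + 4)*(w - 1)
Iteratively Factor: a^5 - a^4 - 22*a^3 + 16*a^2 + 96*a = (a + 2)*(a^4 - 3*a^3 - 16*a^2 + 48*a) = (a - 3)*(a + 2)*(a^3 - 16*a) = (a - 4)*(a - 3)*(a + 2)*(a^2 + 4*a) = a*(a - 4)*(a - 3)*(a + 2)*(a + 4)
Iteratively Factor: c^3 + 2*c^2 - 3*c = (c + 3)*(c^2 - c) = c*(c + 3)*(c - 1)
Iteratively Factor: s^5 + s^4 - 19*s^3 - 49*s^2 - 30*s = (s + 2)*(s^4 - s^3 - 17*s^2 - 15*s) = (s + 1)*(s + 2)*(s^3 - 2*s^2 - 15*s) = (s + 1)*(s + 2)*(s + 3)*(s^2 - 5*s) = (s - 5)*(s + 1)*(s + 2)*(s + 3)*(s)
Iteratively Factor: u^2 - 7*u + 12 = (u - 4)*(u - 3)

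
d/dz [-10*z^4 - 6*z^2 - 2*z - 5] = -40*z^3 - 12*z - 2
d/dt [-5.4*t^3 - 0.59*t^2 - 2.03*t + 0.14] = -16.2*t^2 - 1.18*t - 2.03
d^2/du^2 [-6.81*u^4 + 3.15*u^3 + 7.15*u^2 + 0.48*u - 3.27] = -81.72*u^2 + 18.9*u + 14.3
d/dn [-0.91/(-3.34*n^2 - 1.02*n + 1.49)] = (-6.0788*n - 0.9282)/(3.34*n^2 + 1.02*n - 1.49)^2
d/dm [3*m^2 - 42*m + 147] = 6*m - 42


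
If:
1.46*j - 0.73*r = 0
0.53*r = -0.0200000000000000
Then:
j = -0.02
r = -0.04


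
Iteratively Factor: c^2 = (c)*(c)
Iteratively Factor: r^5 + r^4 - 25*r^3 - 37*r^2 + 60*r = (r - 5)*(r^4 + 6*r^3 + 5*r^2 - 12*r) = (r - 5)*(r - 1)*(r^3 + 7*r^2 + 12*r) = r*(r - 5)*(r - 1)*(r^2 + 7*r + 12) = r*(r - 5)*(r - 1)*(r + 3)*(r + 4)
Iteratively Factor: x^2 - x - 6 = (x - 3)*(x + 2)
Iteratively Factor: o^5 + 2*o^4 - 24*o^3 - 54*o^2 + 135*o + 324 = (o - 4)*(o^4 + 6*o^3 - 54*o - 81) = (o - 4)*(o + 3)*(o^3 + 3*o^2 - 9*o - 27) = (o - 4)*(o + 3)^2*(o^2 - 9) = (o - 4)*(o - 3)*(o + 3)^2*(o + 3)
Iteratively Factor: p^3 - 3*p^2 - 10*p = (p + 2)*(p^2 - 5*p) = (p - 5)*(p + 2)*(p)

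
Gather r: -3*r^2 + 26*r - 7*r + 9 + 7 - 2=-3*r^2 + 19*r + 14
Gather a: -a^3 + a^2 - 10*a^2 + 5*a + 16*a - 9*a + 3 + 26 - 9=-a^3 - 9*a^2 + 12*a + 20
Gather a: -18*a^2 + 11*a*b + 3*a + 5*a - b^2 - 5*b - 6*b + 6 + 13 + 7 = -18*a^2 + a*(11*b + 8) - b^2 - 11*b + 26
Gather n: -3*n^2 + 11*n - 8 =-3*n^2 + 11*n - 8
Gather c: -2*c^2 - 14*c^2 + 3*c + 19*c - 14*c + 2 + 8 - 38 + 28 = -16*c^2 + 8*c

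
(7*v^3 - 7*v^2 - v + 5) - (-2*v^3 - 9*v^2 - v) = 9*v^3 + 2*v^2 + 5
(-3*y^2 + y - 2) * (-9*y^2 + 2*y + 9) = 27*y^4 - 15*y^3 - 7*y^2 + 5*y - 18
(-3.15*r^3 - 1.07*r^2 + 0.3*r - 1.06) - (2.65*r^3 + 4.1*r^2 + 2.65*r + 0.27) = -5.8*r^3 - 5.17*r^2 - 2.35*r - 1.33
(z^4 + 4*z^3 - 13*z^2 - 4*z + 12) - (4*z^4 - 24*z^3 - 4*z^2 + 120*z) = -3*z^4 + 28*z^3 - 9*z^2 - 124*z + 12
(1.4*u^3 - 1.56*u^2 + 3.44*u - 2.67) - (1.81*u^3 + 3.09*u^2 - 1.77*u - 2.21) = -0.41*u^3 - 4.65*u^2 + 5.21*u - 0.46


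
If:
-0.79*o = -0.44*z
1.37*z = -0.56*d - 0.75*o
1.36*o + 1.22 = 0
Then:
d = 5.14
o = -0.90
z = -1.61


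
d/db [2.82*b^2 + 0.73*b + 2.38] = 5.64*b + 0.73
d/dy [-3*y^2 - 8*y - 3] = -6*y - 8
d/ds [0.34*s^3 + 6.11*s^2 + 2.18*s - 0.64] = 1.02*s^2 + 12.22*s + 2.18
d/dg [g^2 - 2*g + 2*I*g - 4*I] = 2*g - 2 + 2*I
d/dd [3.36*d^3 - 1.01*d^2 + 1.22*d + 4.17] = 10.08*d^2 - 2.02*d + 1.22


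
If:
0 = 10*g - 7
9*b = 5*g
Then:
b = 7/18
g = 7/10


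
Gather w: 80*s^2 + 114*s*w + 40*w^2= 80*s^2 + 114*s*w + 40*w^2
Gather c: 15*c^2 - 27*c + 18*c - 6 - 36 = 15*c^2 - 9*c - 42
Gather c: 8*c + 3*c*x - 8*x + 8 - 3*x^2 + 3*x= c*(3*x + 8) - 3*x^2 - 5*x + 8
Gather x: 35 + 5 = 40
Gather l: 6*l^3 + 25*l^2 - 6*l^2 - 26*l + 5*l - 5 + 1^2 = 6*l^3 + 19*l^2 - 21*l - 4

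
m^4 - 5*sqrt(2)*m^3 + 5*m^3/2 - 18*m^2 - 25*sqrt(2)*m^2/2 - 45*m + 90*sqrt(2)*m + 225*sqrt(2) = (m + 5/2)*(m - 5*sqrt(2))*(m - 3*sqrt(2))*(m + 3*sqrt(2))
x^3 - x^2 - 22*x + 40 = (x - 4)*(x - 2)*(x + 5)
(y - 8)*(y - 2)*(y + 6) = y^3 - 4*y^2 - 44*y + 96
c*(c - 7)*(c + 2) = c^3 - 5*c^2 - 14*c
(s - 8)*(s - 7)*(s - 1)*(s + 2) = s^4 - 14*s^3 + 39*s^2 + 86*s - 112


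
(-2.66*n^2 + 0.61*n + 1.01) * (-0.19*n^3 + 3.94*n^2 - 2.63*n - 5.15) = 0.5054*n^5 - 10.5963*n^4 + 9.2073*n^3 + 16.0741*n^2 - 5.7978*n - 5.2015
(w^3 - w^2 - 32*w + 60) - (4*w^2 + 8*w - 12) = w^3 - 5*w^2 - 40*w + 72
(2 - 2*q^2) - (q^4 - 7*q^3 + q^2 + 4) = -q^4 + 7*q^3 - 3*q^2 - 2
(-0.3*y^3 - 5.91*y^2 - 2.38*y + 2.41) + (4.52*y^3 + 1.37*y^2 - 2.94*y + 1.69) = 4.22*y^3 - 4.54*y^2 - 5.32*y + 4.1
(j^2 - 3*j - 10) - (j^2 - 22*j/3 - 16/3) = 13*j/3 - 14/3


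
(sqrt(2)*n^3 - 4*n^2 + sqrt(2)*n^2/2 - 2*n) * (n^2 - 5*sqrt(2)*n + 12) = sqrt(2)*n^5 - 14*n^4 + sqrt(2)*n^4/2 - 7*n^3 + 32*sqrt(2)*n^3 - 48*n^2 + 16*sqrt(2)*n^2 - 24*n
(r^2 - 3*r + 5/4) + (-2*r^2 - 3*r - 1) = -r^2 - 6*r + 1/4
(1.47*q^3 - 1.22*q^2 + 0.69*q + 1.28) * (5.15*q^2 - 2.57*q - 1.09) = 7.5705*q^5 - 10.0609*q^4 + 5.0866*q^3 + 6.1485*q^2 - 4.0417*q - 1.3952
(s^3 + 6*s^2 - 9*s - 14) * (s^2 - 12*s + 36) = s^5 - 6*s^4 - 45*s^3 + 310*s^2 - 156*s - 504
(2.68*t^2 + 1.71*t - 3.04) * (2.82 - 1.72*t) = -4.6096*t^3 + 4.6164*t^2 + 10.051*t - 8.5728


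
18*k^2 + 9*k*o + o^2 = (3*k + o)*(6*k + o)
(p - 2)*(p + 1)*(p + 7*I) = p^3 - p^2 + 7*I*p^2 - 2*p - 7*I*p - 14*I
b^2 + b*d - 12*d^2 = (b - 3*d)*(b + 4*d)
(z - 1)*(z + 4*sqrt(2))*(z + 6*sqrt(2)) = z^3 - z^2 + 10*sqrt(2)*z^2 - 10*sqrt(2)*z + 48*z - 48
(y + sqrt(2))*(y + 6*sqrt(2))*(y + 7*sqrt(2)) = y^3 + 14*sqrt(2)*y^2 + 110*y + 84*sqrt(2)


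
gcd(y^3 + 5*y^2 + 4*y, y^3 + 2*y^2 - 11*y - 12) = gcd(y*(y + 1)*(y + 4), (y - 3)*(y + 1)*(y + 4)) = y^2 + 5*y + 4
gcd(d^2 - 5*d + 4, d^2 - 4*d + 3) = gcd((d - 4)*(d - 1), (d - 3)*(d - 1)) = d - 1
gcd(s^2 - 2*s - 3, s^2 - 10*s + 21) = s - 3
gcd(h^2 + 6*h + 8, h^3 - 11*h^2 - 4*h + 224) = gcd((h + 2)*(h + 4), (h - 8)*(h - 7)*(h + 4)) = h + 4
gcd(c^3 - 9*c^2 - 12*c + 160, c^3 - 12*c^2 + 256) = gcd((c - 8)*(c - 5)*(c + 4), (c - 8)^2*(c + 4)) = c^2 - 4*c - 32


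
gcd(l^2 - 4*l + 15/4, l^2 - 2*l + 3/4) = l - 3/2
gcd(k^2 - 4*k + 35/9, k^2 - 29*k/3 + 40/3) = k - 5/3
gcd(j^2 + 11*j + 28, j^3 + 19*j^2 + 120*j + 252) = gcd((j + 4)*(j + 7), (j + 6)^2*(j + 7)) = j + 7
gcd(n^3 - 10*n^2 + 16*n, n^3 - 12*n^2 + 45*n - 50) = n - 2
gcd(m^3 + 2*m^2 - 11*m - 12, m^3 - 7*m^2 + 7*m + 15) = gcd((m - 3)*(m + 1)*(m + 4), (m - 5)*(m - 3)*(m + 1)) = m^2 - 2*m - 3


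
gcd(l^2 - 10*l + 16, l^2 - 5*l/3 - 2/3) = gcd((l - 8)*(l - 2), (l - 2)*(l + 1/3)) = l - 2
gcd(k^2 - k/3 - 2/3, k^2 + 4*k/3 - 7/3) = k - 1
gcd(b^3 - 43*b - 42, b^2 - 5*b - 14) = b - 7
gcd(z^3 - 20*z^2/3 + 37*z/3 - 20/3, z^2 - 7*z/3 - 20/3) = z - 4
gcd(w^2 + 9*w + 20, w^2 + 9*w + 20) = w^2 + 9*w + 20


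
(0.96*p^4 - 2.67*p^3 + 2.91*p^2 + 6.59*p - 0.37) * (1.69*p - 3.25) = 1.6224*p^5 - 7.6323*p^4 + 13.5954*p^3 + 1.6796*p^2 - 22.0428*p + 1.2025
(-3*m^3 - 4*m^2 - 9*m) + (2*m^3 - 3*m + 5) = -m^3 - 4*m^2 - 12*m + 5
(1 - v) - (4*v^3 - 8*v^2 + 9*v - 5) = -4*v^3 + 8*v^2 - 10*v + 6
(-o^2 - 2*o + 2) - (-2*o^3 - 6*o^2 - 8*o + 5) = 2*o^3 + 5*o^2 + 6*o - 3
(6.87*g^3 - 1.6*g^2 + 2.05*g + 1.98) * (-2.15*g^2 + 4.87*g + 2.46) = -14.7705*g^5 + 36.8969*g^4 + 4.7007*g^3 + 1.7905*g^2 + 14.6856*g + 4.8708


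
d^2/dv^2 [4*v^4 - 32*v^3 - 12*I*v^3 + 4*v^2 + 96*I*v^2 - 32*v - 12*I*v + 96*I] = 48*v^2 + v*(-192 - 72*I) + 8 + 192*I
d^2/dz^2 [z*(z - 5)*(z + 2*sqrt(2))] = 6*z - 10 + 4*sqrt(2)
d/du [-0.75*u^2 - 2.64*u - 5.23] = -1.5*u - 2.64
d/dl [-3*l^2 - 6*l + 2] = -6*l - 6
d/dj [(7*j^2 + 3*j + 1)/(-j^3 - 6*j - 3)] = (-(14*j + 3)*(j^3 + 6*j + 3) + 3*(j^2 + 2)*(7*j^2 + 3*j + 1))/(j^3 + 6*j + 3)^2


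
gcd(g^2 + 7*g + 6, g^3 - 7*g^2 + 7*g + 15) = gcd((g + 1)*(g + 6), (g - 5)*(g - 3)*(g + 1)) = g + 1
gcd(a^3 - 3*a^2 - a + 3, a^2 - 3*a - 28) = 1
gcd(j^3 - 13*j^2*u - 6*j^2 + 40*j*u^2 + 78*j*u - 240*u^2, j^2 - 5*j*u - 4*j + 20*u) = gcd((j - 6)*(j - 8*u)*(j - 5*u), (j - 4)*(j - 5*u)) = -j + 5*u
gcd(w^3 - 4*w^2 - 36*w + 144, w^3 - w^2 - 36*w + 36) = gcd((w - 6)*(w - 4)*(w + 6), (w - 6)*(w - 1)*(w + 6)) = w^2 - 36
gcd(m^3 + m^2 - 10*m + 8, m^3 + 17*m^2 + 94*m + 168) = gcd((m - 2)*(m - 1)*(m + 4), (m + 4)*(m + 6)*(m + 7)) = m + 4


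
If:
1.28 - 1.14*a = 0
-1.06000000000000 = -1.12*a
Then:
No Solution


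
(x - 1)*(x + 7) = x^2 + 6*x - 7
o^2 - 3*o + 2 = (o - 2)*(o - 1)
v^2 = v^2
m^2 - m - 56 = (m - 8)*(m + 7)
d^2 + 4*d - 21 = (d - 3)*(d + 7)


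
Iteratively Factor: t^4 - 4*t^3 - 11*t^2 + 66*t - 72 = (t - 2)*(t^3 - 2*t^2 - 15*t + 36) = (t - 3)*(t - 2)*(t^2 + t - 12) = (t - 3)^2*(t - 2)*(t + 4)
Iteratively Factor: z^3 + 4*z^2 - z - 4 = (z + 1)*(z^2 + 3*z - 4) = (z + 1)*(z + 4)*(z - 1)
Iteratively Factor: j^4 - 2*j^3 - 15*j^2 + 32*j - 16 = (j - 4)*(j^3 + 2*j^2 - 7*j + 4) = (j - 4)*(j + 4)*(j^2 - 2*j + 1) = (j - 4)*(j - 1)*(j + 4)*(j - 1)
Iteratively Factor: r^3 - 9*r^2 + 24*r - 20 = (r - 2)*(r^2 - 7*r + 10) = (r - 2)^2*(r - 5)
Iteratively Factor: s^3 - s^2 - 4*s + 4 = (s + 2)*(s^2 - 3*s + 2) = (s - 2)*(s + 2)*(s - 1)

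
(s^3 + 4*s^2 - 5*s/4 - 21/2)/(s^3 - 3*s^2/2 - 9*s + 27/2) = (s^2 + 11*s/2 + 7)/(s^2 - 9)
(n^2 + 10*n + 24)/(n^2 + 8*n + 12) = (n + 4)/(n + 2)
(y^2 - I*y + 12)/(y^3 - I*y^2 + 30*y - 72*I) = (y + 3*I)/(y^2 + 3*I*y + 18)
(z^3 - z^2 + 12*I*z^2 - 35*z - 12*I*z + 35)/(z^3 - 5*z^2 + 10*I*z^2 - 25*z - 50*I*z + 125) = (z^2 + z*(-1 + 7*I) - 7*I)/(z^2 + 5*z*(-1 + I) - 25*I)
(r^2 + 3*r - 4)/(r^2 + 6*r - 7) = (r + 4)/(r + 7)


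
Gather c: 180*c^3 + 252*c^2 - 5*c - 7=180*c^3 + 252*c^2 - 5*c - 7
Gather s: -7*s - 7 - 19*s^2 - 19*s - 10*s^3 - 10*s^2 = -10*s^3 - 29*s^2 - 26*s - 7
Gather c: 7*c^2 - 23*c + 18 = 7*c^2 - 23*c + 18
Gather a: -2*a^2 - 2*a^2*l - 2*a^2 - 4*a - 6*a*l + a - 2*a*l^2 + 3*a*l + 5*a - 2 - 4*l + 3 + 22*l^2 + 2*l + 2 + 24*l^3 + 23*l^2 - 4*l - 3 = a^2*(-2*l - 4) + a*(-2*l^2 - 3*l + 2) + 24*l^3 + 45*l^2 - 6*l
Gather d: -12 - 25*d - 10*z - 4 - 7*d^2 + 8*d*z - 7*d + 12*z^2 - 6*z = -7*d^2 + d*(8*z - 32) + 12*z^2 - 16*z - 16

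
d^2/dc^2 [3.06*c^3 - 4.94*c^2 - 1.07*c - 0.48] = 18.36*c - 9.88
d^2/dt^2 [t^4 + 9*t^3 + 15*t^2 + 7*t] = 12*t^2 + 54*t + 30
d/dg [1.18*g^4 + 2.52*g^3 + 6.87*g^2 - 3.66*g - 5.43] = 4.72*g^3 + 7.56*g^2 + 13.74*g - 3.66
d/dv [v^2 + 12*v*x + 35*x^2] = 2*v + 12*x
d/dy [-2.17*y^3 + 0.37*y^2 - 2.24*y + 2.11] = -6.51*y^2 + 0.74*y - 2.24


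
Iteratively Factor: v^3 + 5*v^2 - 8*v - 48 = (v - 3)*(v^2 + 8*v + 16) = (v - 3)*(v + 4)*(v + 4)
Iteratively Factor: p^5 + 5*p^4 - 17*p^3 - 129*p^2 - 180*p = (p + 4)*(p^4 + p^3 - 21*p^2 - 45*p) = p*(p + 4)*(p^3 + p^2 - 21*p - 45) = p*(p + 3)*(p + 4)*(p^2 - 2*p - 15) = p*(p - 5)*(p + 3)*(p + 4)*(p + 3)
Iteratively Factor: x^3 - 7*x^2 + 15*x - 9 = (x - 3)*(x^2 - 4*x + 3) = (x - 3)^2*(x - 1)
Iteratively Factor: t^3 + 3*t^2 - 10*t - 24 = (t + 4)*(t^2 - t - 6) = (t - 3)*(t + 4)*(t + 2)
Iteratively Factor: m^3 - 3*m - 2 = (m + 1)*(m^2 - m - 2) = (m + 1)^2*(m - 2)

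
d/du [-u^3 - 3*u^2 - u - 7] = -3*u^2 - 6*u - 1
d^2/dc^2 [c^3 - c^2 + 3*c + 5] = 6*c - 2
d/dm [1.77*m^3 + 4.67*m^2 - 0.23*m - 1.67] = 5.31*m^2 + 9.34*m - 0.23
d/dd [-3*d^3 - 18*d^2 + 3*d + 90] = -9*d^2 - 36*d + 3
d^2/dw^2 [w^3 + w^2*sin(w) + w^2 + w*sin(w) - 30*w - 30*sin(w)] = -w^2*sin(w) - w*sin(w) + 4*w*cos(w) + 6*w + 32*sin(w) + 2*cos(w) + 2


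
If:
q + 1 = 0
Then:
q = -1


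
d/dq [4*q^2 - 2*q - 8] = 8*q - 2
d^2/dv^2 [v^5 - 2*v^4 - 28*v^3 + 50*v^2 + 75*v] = 20*v^3 - 24*v^2 - 168*v + 100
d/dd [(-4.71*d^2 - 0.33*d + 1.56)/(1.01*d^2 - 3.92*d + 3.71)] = (18.7965*d^2 - 38.0994*d + 4.8909)/(1.0201*d^4 - 7.9184*d^3 + 22.8606*d^2 - 29.0864*d + 13.7641)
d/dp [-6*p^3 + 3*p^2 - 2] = 6*p*(1 - 3*p)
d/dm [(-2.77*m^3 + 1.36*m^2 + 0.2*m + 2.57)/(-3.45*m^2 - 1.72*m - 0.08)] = (9.5565*m^4 + 9.5288*m^3 - 0.9844*m^2 + 17.5154*m + 4.4044)/(11.9025*m^4 + 11.868*m^3 + 3.5104*m^2 + 0.2752*m + 0.0064)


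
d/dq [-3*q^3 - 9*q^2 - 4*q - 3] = -9*q^2 - 18*q - 4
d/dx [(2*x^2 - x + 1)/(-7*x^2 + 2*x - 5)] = 3*(-x^2 - 2*x + 1)/(49*x^4 - 28*x^3 + 74*x^2 - 20*x + 25)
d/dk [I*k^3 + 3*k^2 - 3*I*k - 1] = 3*I*k^2 + 6*k - 3*I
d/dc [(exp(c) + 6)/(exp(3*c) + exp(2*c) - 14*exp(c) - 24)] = (-(exp(c) + 6)*(3*exp(2*c) + 2*exp(c) - 14) + exp(3*c) + exp(2*c) - 14*exp(c) - 24)*exp(c)/(exp(3*c) + exp(2*c) - 14*exp(c) - 24)^2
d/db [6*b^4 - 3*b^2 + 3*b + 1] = 24*b^3 - 6*b + 3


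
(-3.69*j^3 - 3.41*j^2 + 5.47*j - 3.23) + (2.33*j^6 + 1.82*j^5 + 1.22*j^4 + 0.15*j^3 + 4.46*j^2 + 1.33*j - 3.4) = 2.33*j^6 + 1.82*j^5 + 1.22*j^4 - 3.54*j^3 + 1.05*j^2 + 6.8*j - 6.63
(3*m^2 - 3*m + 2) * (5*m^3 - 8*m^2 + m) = 15*m^5 - 39*m^4 + 37*m^3 - 19*m^2 + 2*m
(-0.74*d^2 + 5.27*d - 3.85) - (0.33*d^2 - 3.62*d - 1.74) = -1.07*d^2 + 8.89*d - 2.11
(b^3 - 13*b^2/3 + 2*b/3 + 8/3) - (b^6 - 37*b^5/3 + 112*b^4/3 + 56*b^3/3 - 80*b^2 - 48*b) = -b^6 + 37*b^5/3 - 112*b^4/3 - 53*b^3/3 + 227*b^2/3 + 146*b/3 + 8/3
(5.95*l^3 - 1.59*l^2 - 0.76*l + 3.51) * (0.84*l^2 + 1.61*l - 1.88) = 4.998*l^5 + 8.2439*l^4 - 14.3843*l^3 + 4.714*l^2 + 7.0799*l - 6.5988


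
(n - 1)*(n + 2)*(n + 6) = n^3 + 7*n^2 + 4*n - 12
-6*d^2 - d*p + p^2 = (-3*d + p)*(2*d + p)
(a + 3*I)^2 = a^2 + 6*I*a - 9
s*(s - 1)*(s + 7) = s^3 + 6*s^2 - 7*s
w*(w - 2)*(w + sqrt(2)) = w^3 - 2*w^2 + sqrt(2)*w^2 - 2*sqrt(2)*w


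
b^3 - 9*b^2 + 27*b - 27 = (b - 3)^3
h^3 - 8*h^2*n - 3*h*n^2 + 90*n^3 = (h - 6*n)*(h - 5*n)*(h + 3*n)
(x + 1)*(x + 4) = x^2 + 5*x + 4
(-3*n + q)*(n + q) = -3*n^2 - 2*n*q + q^2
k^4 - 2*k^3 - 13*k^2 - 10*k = k*(k - 5)*(k + 1)*(k + 2)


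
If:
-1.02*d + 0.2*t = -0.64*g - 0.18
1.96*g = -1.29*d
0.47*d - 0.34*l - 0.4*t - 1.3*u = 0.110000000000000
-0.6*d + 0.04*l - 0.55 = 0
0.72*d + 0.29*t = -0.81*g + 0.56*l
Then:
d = -1.30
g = 0.86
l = -5.75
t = -10.27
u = 4.11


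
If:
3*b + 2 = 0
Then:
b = -2/3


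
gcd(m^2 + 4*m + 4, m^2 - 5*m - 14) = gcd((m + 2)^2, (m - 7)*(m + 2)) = m + 2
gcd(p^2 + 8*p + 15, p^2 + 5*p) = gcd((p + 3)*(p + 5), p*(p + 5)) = p + 5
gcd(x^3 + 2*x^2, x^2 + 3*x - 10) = 1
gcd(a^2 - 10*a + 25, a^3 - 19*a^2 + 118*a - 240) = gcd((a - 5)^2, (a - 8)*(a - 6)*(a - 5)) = a - 5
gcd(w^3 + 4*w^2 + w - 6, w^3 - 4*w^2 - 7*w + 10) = w^2 + w - 2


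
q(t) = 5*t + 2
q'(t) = 5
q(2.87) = 16.35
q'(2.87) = 5.00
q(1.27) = 8.35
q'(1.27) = 5.00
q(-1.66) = -6.30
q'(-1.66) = 5.00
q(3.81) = 21.05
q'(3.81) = 5.00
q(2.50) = 14.50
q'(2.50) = 5.00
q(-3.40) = -15.00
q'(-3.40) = 5.00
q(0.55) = 4.75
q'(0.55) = 5.00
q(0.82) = 6.10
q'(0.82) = 5.00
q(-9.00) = -43.00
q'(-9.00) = 5.00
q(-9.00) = -43.00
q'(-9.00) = 5.00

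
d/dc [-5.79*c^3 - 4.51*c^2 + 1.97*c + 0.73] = -17.37*c^2 - 9.02*c + 1.97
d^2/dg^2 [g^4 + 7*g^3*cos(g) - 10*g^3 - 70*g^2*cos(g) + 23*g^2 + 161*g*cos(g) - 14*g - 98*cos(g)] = -7*g^3*cos(g) - 42*g^2*sin(g) + 70*g^2*cos(g) + 12*g^2 + 280*g*sin(g) - 119*g*cos(g) - 60*g - 322*sin(g) - 42*cos(g) + 46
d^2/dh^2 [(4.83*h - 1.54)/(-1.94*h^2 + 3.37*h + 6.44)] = ((3.88*h - 3.37)*(4.83*h - 1.54)*(7.76*h - 6.74) + (56.2212*h - 38.5294)*(-1.94*h^2 + 3.37*h + 6.44))/(-1.94*h^2 + 3.37*h + 6.44)^3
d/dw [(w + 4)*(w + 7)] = 2*w + 11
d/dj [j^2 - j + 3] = 2*j - 1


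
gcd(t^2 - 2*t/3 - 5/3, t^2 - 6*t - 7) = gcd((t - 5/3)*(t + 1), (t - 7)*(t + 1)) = t + 1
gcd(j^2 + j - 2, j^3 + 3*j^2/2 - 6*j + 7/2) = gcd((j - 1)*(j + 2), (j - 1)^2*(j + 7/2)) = j - 1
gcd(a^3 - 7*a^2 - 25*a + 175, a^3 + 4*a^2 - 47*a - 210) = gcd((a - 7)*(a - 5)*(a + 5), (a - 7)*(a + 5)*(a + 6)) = a^2 - 2*a - 35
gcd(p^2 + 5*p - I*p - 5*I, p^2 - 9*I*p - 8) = p - I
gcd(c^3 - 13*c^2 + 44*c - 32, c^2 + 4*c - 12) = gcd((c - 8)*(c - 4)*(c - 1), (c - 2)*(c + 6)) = 1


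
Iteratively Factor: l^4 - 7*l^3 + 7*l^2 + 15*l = (l + 1)*(l^3 - 8*l^2 + 15*l) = (l - 5)*(l + 1)*(l^2 - 3*l) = l*(l - 5)*(l + 1)*(l - 3)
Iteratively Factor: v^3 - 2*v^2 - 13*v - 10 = (v + 2)*(v^2 - 4*v - 5) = (v + 1)*(v + 2)*(v - 5)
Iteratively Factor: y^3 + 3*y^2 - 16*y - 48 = (y + 3)*(y^2 - 16) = (y - 4)*(y + 3)*(y + 4)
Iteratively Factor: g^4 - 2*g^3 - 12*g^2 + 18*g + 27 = (g - 3)*(g^3 + g^2 - 9*g - 9) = (g - 3)*(g + 3)*(g^2 - 2*g - 3) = (g - 3)^2*(g + 3)*(g + 1)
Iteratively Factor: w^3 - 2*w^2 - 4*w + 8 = (w - 2)*(w^2 - 4) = (w - 2)^2*(w + 2)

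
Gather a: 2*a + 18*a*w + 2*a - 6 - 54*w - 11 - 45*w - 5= a*(18*w + 4) - 99*w - 22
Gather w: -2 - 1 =-3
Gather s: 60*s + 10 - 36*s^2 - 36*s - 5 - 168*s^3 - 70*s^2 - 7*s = -168*s^3 - 106*s^2 + 17*s + 5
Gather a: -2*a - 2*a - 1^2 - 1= -4*a - 2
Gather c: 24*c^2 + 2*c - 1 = 24*c^2 + 2*c - 1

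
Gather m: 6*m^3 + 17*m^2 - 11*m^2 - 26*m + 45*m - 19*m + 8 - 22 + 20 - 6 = 6*m^3 + 6*m^2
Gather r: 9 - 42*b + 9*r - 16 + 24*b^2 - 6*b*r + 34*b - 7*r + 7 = 24*b^2 - 8*b + r*(2 - 6*b)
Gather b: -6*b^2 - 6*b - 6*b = -6*b^2 - 12*b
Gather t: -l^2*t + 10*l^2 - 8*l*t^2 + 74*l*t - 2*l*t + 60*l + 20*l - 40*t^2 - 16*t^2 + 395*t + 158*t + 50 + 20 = 10*l^2 + 80*l + t^2*(-8*l - 56) + t*(-l^2 + 72*l + 553) + 70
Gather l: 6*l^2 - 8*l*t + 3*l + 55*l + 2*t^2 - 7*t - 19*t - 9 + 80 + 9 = 6*l^2 + l*(58 - 8*t) + 2*t^2 - 26*t + 80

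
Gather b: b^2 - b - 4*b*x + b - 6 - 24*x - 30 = b^2 - 4*b*x - 24*x - 36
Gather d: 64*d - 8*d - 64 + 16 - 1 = 56*d - 49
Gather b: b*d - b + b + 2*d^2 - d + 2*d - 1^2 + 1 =b*d + 2*d^2 + d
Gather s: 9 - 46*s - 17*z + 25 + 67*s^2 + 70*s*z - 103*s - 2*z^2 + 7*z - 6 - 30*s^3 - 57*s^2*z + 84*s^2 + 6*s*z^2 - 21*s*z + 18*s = -30*s^3 + s^2*(151 - 57*z) + s*(6*z^2 + 49*z - 131) - 2*z^2 - 10*z + 28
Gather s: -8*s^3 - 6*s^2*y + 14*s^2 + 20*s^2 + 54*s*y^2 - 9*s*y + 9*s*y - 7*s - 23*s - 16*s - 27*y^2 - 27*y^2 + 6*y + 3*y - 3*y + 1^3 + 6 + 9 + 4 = -8*s^3 + s^2*(34 - 6*y) + s*(54*y^2 - 46) - 54*y^2 + 6*y + 20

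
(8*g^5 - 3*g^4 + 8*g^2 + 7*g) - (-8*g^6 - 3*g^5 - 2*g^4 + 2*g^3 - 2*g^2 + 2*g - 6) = 8*g^6 + 11*g^5 - g^4 - 2*g^3 + 10*g^2 + 5*g + 6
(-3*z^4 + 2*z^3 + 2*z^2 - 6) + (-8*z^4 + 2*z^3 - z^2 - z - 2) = -11*z^4 + 4*z^3 + z^2 - z - 8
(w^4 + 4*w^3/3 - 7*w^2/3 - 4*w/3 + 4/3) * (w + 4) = w^5 + 16*w^4/3 + 3*w^3 - 32*w^2/3 - 4*w + 16/3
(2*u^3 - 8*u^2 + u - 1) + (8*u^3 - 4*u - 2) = 10*u^3 - 8*u^2 - 3*u - 3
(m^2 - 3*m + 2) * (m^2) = m^4 - 3*m^3 + 2*m^2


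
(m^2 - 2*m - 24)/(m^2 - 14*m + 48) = (m + 4)/(m - 8)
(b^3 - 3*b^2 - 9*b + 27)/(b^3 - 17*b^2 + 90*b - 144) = (b^2 - 9)/(b^2 - 14*b + 48)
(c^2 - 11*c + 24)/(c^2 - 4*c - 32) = (c - 3)/(c + 4)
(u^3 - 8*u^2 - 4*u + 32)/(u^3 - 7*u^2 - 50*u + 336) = (u^2 - 4)/(u^2 + u - 42)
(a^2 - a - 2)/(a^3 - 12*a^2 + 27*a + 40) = (a - 2)/(a^2 - 13*a + 40)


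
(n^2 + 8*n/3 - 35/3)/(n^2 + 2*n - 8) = (3*n^2 + 8*n - 35)/(3*(n^2 + 2*n - 8))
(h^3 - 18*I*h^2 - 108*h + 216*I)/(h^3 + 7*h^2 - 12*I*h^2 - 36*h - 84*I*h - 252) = (h - 6*I)/(h + 7)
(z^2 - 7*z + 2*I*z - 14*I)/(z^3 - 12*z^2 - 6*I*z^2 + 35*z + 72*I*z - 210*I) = (z + 2*I)/(z^2 - z*(5 + 6*I) + 30*I)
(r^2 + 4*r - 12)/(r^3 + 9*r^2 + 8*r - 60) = 1/(r + 5)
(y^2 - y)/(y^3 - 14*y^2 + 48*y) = (y - 1)/(y^2 - 14*y + 48)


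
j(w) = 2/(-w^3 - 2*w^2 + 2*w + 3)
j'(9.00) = 0.00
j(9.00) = 0.00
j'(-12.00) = 0.00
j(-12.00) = 0.00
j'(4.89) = 0.01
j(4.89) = -0.01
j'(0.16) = -0.24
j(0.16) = 0.61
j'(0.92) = 1.50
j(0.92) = 0.84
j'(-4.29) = 0.05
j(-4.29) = 0.05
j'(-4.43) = 0.04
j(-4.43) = 0.05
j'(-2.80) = 1.53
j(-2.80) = 0.54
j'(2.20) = 0.26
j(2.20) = -0.15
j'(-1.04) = -416.36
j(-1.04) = -16.90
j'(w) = 2*(3*w^2 + 4*w - 2)/(-w^3 - 2*w^2 + 2*w + 3)^2 = 2*(3*w^2 + 4*w - 2)/(w^3 + 2*w^2 - 2*w - 3)^2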